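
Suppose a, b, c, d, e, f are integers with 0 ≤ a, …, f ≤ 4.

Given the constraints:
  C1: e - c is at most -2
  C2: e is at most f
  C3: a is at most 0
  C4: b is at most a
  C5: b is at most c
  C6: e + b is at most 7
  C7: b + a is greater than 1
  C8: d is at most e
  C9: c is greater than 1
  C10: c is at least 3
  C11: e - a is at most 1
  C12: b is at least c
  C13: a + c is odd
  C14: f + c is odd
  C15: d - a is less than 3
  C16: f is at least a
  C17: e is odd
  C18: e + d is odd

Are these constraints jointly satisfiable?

Unsatisfiable

From constraints 10 and 12: b ≥ c and c ≥ 3, so b ≥ 3. From constraints 3 and 4: b ≤ a and a ≤ 0, so b ≤ 0. But 0 < 3, so no value of b works.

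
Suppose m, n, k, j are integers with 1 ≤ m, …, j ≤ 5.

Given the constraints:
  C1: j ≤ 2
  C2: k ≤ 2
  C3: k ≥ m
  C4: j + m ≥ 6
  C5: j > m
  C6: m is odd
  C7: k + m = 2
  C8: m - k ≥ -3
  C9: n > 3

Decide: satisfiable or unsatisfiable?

Unsatisfiable

From constraint 1: j ≤ 2. From constraints 2 and 3: m ≤ k ≤ 2. Hence j + m ≤ 4. But constraint 4 requires j + m ≥ 6, and 6 > 4. Contradiction.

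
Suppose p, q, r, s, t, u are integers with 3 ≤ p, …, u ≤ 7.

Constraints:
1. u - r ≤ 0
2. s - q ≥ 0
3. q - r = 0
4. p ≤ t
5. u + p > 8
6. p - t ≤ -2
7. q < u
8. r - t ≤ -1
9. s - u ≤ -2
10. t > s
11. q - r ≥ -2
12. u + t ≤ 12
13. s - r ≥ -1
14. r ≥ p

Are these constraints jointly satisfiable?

Unsatisfiable

Constraints 1, 9, and 13 give s − r ≥ -1, r − u ≥ 0, u − s ≥ 2.
Adding all 3 inequalities: the left sides telescope to 0, and the right sides sum to (-1) + 0 + 2 = 1. So 0 ≥ 1, which is false.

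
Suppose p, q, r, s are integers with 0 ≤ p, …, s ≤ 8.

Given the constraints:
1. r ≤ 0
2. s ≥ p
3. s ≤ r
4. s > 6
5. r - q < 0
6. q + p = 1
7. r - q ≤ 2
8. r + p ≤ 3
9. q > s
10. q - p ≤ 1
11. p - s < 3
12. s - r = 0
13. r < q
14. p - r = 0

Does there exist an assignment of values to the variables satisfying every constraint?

Unsatisfiable

From constraint 4: s ≥ 7. From constraints 1 and 3: s ≤ r and r ≤ 0, so s ≤ 0. But 0 < 7, so no value of s works.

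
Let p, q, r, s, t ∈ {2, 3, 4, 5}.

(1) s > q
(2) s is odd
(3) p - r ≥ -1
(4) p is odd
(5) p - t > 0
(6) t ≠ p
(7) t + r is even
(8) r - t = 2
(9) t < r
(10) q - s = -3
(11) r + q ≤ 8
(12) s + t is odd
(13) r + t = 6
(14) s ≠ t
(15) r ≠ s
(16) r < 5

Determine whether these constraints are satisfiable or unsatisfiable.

The assignment p = 5, q = 2, r = 4, s = 5, t = 2 works:
  constraint 3 holds since p - r = 1.
  constraint 5 holds since p - t = 3.
The rest check out directly.

Satisfiable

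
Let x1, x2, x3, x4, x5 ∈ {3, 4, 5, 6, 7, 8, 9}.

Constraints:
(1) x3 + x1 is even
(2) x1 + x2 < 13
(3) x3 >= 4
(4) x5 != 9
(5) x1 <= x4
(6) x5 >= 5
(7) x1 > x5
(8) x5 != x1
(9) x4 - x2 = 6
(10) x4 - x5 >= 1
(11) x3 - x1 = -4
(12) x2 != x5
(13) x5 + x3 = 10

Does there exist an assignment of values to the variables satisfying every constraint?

Satisfiable

The assignment x1 = 8, x2 = 3, x3 = 4, x4 = 9, x5 = 6 works:
  constraint 2 holds since x1 + x2 = 11.
  constraint 9 holds since x4 - x2 = 6.
The rest check out directly.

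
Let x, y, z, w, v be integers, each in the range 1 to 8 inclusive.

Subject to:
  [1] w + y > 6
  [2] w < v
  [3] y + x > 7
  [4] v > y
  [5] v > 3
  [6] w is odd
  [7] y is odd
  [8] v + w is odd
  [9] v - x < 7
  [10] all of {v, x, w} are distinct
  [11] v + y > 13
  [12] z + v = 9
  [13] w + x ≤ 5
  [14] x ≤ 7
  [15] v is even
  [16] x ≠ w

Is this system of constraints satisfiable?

Satisfiable

Take x = 2, y = 7, z = 1, w = 1, v = 8. Then constraint 1: w + y = 8; constraint 3: y + x = 9, and every other listed constraint is also met.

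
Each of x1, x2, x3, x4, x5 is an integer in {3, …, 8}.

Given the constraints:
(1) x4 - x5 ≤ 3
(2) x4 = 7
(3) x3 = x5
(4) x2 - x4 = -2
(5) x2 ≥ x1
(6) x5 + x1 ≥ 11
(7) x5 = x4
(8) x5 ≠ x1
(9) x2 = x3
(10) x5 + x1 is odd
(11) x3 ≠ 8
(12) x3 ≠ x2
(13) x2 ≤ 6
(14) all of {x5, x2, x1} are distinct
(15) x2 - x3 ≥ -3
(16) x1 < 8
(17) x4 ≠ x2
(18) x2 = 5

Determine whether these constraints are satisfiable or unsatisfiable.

Constraint 18 fixes x2 = 5 and constraint 2 fixes x4 = 7. Constraints 3, 7, and 9 give x2 = x3 = x5 = x4, so x2 = x4. But 5 ≠ 7 — contradiction.

Unsatisfiable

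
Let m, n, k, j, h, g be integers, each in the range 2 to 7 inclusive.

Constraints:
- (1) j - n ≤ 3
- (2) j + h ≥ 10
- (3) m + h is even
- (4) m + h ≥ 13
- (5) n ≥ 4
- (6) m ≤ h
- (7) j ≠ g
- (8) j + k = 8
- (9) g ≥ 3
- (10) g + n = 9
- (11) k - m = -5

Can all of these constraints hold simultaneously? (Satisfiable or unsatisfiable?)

Satisfiable

The assignment m = 7, n = 5, k = 2, j = 6, h = 7, g = 4 works:
  constraint 1 holds since j - n = 1.
  constraint 2 holds since j + h = 13.
  constraint 4 holds since m + h = 14.
The rest check out directly.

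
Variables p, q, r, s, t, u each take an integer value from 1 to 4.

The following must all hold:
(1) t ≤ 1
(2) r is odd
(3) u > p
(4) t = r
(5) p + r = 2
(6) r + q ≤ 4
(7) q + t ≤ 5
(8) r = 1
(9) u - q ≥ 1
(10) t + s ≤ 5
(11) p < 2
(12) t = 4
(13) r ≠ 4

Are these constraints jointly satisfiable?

Unsatisfiable

Constraint 12 fixes t = 4 and constraint 8 fixes r = 1, but constraint 4 requires t = r. Since 4 ≠ 1, contradiction.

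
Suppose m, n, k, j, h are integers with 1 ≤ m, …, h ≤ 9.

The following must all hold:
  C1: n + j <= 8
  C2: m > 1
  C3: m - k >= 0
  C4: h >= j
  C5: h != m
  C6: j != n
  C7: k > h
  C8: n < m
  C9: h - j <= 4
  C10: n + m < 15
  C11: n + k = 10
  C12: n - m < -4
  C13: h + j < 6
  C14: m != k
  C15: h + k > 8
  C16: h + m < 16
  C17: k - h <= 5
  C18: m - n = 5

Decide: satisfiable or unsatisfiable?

The assignment m = 9, n = 4, k = 6, j = 1, h = 4 works:
  constraint 1 holds since n + j = 5.
  constraint 3 holds since m - k = 3.
The rest check out directly.

Satisfiable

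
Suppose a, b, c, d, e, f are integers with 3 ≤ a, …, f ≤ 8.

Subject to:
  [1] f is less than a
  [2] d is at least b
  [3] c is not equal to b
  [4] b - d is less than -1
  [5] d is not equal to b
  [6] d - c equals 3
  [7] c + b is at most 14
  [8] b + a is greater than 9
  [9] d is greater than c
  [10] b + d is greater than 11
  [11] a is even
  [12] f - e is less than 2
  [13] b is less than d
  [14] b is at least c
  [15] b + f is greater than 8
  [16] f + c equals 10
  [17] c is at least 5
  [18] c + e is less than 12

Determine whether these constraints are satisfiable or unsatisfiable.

Satisfiable

Try a = 6, b = 6, c = 5, d = 8, e = 4, f = 5.
Check constraint 4: b - d = -2; constraint 6: d - c = 3; constraint 7: c + b = 11. The remaining constraints are straightforward to verify.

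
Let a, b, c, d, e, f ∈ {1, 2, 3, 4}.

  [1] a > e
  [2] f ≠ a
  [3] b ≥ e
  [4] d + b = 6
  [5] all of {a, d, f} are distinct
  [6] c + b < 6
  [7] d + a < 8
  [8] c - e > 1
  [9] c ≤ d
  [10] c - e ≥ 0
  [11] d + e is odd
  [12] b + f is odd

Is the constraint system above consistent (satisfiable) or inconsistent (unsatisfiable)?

Satisfiable

Setting (a, b, c, d, e, f) = (3, 2, 3, 4, 1, 1) satisfies everything: constraint 4: d + b = 6; constraint 6: c + b = 5, and the others follow.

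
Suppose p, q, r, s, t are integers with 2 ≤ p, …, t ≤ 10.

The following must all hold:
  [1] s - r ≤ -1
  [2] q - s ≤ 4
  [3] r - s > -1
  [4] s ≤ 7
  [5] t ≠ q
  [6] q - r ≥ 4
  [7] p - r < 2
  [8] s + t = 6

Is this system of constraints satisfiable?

Unsatisfiable

Constraints 1, 2, and 6 give q − r ≥ 4, r − s ≥ 1, s − q ≥ -4.
Adding all 3 inequalities: the left sides telescope to 0, and the right sides sum to 4 + 1 + (-4) = 1. So 0 ≥ 1, which is false.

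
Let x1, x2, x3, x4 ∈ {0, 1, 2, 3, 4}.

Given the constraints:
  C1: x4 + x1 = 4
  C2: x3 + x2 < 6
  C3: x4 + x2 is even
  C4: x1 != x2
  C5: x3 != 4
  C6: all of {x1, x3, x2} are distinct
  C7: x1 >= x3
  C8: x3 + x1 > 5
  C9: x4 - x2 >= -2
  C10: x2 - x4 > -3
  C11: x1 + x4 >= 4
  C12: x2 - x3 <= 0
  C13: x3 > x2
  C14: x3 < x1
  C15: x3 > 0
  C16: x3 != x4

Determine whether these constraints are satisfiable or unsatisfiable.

Try x1 = 4, x2 = 0, x3 = 3, x4 = 0.
Check constraint 1: x4 + x1 = 4; constraint 2: x3 + x2 = 3. The remaining constraints are straightforward to verify.

Satisfiable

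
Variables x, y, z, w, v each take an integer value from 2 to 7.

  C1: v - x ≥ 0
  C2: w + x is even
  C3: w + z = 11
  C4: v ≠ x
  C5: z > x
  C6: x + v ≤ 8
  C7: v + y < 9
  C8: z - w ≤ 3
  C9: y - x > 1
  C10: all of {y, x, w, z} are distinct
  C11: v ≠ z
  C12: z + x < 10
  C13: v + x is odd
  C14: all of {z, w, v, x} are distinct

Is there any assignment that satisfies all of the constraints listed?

The assignment x = 2, y = 5, z = 7, w = 4, v = 3 works:
  constraint 1 holds since v - x = 1.
  constraint 3 holds since w + z = 11.
  constraint 6 holds since x + v = 5.
The rest check out directly.

Satisfiable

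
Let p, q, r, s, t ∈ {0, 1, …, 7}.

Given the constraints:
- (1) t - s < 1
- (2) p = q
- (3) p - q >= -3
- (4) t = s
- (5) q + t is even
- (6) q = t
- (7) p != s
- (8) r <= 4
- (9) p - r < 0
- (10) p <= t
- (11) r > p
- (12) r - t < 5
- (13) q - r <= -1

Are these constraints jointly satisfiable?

Unsatisfiable

From constraints 2, 4, and 6, p = q = t = s, so p = s. But constraint 7 says p ≠ s. Contradiction.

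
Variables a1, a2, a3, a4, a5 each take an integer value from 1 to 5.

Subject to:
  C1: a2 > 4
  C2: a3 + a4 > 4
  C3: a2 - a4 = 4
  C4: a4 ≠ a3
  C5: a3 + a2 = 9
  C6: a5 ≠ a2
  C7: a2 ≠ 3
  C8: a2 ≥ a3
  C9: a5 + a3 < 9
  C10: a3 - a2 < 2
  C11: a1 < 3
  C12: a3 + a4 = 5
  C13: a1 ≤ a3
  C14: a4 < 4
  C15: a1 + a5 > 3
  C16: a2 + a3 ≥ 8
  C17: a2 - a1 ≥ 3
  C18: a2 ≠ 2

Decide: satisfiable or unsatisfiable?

Setting (a1, a2, a3, a4, a5) = (1, 5, 4, 1, 4) satisfies everything: constraint 2: a3 + a4 = 5; constraint 3: a2 - a4 = 4, and the others follow.

Satisfiable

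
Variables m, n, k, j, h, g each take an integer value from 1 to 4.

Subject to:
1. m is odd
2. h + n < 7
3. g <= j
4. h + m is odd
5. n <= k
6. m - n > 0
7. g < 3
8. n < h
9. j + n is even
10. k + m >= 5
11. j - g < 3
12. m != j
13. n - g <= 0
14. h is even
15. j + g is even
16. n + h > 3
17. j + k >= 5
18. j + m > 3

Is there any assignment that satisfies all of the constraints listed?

Try m = 3, n = 1, k = 4, j = 1, h = 4, g = 1.
Check constraint 2: h + n = 5; constraint 6: m - n = 2; constraint 10: k + m = 7. The remaining constraints are straightforward to verify.

Satisfiable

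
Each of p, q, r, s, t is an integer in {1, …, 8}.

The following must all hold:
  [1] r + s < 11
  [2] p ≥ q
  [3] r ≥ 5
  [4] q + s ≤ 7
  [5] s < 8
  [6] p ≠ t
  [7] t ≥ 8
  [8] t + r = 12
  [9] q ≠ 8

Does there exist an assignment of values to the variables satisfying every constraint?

Unsatisfiable

From constraint 7: t ≥ 8. From constraint 3: r ≥ 5. Hence t + r ≥ 13. But constraint 8 requires t + r = 12, and 12 < 13. Contradiction.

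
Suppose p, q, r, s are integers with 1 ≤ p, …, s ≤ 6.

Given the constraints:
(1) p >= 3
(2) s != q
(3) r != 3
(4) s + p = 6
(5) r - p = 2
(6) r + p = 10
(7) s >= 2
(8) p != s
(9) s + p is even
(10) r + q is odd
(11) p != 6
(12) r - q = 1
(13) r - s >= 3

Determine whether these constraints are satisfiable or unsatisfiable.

Satisfiable

One satisfying assignment is p = 4, q = 5, r = 6, s = 2.
For the less obvious constraints — constraint 4: s + p = 6; constraint 5: r - p = 2; constraint 6: r + p = 10 — and the others hold by inspection.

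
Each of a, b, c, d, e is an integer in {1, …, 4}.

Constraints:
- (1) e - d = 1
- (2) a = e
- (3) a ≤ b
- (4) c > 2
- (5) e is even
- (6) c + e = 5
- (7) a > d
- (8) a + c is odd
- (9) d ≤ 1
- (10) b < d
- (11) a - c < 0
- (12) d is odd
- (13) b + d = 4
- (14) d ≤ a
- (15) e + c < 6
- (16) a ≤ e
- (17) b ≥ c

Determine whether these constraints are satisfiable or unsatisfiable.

Unsatisfiable

Constraints 7, 10, 11, and 17 give a < c, c ≤ b, b < d, d < a. Chaining: a < c ≤ b < d < a, which forces a < a — impossible.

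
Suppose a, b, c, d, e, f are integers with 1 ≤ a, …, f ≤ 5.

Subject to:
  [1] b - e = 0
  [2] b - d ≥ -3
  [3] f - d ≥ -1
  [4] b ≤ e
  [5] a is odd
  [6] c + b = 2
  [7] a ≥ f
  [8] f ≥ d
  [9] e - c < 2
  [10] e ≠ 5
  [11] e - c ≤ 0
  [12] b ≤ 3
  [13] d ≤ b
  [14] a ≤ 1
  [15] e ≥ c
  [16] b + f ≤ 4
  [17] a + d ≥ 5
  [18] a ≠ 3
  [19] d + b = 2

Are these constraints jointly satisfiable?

From constraint 14: a ≤ 1. From constraints 12 and 13: d ≤ b ≤ 3. Hence a + d ≤ 4. But constraint 17 requires a + d ≥ 5, and 5 > 4. Contradiction.

Unsatisfiable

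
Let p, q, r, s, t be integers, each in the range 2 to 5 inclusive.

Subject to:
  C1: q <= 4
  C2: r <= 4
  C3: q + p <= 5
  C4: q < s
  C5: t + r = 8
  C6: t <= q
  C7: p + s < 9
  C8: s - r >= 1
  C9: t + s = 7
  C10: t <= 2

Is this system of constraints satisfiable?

Unsatisfiable

From constraint 10: t ≤ 2. From constraint 2: r ≤ 4. Hence t + r ≤ 6. But constraint 5 requires t + r = 8, and 8 > 6. Contradiction.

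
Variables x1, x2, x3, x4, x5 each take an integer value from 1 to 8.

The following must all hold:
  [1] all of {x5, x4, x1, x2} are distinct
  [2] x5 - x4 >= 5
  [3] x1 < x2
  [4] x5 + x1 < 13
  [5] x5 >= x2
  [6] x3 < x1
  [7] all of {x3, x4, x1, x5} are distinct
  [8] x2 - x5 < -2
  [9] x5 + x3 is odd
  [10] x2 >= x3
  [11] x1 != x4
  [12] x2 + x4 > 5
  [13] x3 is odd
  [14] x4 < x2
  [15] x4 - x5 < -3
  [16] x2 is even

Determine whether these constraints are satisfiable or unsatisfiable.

Satisfiable

One satisfying assignment is x1 = 2, x2 = 4, x3 = 1, x4 = 3, x5 = 8.
For the less obvious constraints — constraint 2: x5 - x4 = 5; constraint 4: x5 + x1 = 10 — and the others hold by inspection.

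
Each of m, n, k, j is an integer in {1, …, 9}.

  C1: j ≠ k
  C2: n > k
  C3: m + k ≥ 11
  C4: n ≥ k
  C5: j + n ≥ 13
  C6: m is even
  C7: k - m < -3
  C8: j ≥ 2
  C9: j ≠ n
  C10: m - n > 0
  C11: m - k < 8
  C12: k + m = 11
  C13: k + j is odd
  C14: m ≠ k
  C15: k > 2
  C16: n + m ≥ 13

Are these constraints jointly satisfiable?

Satisfiable

The assignment m = 8, n = 6, k = 3, j = 8 works:
  constraint 3 holds since m + k = 11.
  constraint 5 holds since j + n = 14.
The rest check out directly.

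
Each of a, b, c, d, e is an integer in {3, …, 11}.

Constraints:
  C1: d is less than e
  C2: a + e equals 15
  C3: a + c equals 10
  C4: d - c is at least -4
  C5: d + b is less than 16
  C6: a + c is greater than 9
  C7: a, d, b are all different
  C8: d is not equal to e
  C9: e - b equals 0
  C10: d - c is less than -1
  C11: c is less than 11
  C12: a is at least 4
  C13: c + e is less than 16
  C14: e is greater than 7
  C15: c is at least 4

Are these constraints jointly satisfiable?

Satisfiable

One satisfying assignment is a = 5, b = 10, c = 5, d = 3, e = 10.
For the less obvious constraints — constraint 2: a + e = 15; constraint 3: a + c = 10; constraint 4: d - c = -2 — and the others hold by inspection.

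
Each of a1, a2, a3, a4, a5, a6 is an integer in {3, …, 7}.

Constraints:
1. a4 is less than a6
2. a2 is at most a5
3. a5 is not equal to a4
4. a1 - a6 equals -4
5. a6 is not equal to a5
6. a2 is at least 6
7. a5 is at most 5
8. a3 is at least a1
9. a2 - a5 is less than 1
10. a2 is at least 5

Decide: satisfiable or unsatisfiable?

Unsatisfiable

From constraint 6: a2 ≥ 6. From constraints 2 and 7: a2 ≤ a5 and a5 ≤ 5, so a2 ≤ 5. But 5 < 6, so no value of a2 works.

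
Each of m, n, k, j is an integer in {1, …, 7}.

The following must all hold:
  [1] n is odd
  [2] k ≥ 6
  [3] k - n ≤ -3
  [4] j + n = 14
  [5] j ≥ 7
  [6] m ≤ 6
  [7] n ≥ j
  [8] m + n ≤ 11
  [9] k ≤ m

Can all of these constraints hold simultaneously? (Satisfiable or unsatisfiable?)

From constraints 2 and 9: m ≥ k ≥ 6. From constraints 5 and 7: n ≥ j ≥ 7. Hence m + n ≥ 13. But constraint 8 requires m + n ≤ 11, and 11 < 13. Contradiction.

Unsatisfiable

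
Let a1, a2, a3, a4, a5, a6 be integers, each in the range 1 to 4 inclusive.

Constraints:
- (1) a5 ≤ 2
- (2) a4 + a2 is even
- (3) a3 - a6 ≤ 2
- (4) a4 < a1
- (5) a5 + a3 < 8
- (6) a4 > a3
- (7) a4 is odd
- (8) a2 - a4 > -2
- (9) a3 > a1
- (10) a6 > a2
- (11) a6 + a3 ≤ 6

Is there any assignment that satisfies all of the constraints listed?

Unsatisfiable

Constraints 4, 6, and 9 give a1 < a3, a3 < a4, a4 < a1. Chaining: a1 < a3 < a4 < a1, which forces a1 < a1 — impossible.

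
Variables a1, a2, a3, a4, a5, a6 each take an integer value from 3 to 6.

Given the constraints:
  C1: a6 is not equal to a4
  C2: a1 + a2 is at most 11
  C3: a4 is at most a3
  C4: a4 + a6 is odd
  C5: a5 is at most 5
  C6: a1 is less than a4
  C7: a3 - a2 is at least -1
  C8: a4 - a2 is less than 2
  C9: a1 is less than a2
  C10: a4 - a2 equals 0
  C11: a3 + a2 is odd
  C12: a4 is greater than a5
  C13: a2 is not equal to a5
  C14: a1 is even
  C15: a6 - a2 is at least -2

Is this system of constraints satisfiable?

Satisfiable

Setting (a1, a2, a3, a4, a5, a6) = (4, 5, 6, 5, 4, 6) satisfies everything: constraint 2: a1 + a2 = 9; constraint 7: a3 - a2 = 1; constraint 8: a4 - a2 = 0, and the others follow.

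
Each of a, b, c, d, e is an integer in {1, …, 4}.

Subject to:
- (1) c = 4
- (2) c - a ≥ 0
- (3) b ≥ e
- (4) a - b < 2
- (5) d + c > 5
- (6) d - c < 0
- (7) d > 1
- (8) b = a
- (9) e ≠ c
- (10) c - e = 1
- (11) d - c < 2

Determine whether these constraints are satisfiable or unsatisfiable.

Try a = 3, b = 3, c = 4, d = 3, e = 3.
Check constraint 2: c - a = 1; constraint 4: a - b = 0. The remaining constraints are straightforward to verify.

Satisfiable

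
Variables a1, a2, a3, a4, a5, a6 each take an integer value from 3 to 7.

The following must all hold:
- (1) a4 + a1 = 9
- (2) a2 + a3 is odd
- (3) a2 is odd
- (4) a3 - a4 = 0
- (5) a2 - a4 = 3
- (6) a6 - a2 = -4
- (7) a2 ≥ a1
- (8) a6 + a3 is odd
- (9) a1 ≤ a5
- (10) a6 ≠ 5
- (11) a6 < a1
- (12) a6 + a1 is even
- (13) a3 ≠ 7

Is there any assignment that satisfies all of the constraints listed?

Setting (a1, a2, a3, a4, a5, a6) = (5, 7, 4, 4, 7, 3) satisfies everything: constraint 1: a4 + a1 = 9; constraint 4: a3 - a4 = 0; constraint 5: a2 - a4 = 3, and the others follow.

Satisfiable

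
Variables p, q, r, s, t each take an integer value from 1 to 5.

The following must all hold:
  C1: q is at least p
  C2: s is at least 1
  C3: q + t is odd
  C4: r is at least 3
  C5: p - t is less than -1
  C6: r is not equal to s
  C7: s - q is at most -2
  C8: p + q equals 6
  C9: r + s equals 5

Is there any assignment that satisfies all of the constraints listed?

Try p = 1, q = 5, r = 3, s = 2, t = 4.
Check constraint 5: p - t = -3; constraint 7: s - q = -3; constraint 8: p + q = 6. The remaining constraints are straightforward to verify.

Satisfiable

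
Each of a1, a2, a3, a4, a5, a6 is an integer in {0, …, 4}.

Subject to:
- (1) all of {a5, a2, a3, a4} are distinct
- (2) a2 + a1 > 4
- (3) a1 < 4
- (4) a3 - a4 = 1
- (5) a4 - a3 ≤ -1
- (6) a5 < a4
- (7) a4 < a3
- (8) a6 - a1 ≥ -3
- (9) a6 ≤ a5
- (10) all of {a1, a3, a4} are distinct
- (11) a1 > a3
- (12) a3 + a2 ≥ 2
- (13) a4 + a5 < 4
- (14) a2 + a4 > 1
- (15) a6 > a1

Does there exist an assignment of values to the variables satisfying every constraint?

Constraints 6, 7, 9, 11, and 15 give a5 < a4, a4 < a3, a3 < a1, a1 < a6, a6 ≤ a5. Chaining: a5 < a4 < a3 < a1 < a6 ≤ a5, which forces a5 < a5 — impossible.

Unsatisfiable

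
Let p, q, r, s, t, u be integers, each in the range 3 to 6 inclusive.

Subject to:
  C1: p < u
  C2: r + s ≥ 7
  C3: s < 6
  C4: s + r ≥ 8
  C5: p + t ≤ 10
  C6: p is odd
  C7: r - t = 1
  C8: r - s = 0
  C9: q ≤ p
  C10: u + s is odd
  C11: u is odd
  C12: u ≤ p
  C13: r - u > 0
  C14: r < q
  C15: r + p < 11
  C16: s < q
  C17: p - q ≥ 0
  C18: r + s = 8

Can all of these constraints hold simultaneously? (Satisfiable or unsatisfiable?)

Unsatisfiable

Constraints 1, 13, 14, and 17 give u < r, r < q, q ≤ p, p < u. Chaining: u < r < q ≤ p < u, which forces u < u — impossible.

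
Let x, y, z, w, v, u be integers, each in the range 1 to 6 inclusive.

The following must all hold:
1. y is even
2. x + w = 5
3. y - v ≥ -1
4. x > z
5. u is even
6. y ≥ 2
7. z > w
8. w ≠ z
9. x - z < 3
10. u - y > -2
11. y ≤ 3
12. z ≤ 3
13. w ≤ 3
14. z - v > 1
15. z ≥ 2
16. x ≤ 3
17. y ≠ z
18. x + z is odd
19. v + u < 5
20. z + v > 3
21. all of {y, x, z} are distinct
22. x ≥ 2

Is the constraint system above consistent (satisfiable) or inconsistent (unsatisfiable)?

Constraints 6, 11, 12, 15, 16, and 22 confine each of y, x, z to the 2 values {2, 3}.
Constraint 21 requires all 3 of them to be distinct, but only 2 values are available — impossible by the pigeonhole principle.

Unsatisfiable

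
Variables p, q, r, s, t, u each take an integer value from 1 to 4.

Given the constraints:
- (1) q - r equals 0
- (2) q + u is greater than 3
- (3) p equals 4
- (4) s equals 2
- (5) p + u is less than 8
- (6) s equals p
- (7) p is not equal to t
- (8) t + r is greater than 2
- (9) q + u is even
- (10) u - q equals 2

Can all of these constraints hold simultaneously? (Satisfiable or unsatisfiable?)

Unsatisfiable

Constraint 4 fixes s = 2 and constraint 3 fixes p = 4, but constraint 6 requires s = p. Since 2 ≠ 4, contradiction.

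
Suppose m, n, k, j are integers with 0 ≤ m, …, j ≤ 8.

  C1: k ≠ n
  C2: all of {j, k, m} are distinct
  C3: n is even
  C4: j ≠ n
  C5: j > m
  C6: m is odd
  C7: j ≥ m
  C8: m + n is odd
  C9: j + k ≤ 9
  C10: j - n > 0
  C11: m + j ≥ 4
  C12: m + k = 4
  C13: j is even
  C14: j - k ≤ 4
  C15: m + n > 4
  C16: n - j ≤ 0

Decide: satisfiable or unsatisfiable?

Satisfiable

Setting (m, n, k, j) = (1, 4, 3, 6) satisfies everything: constraint 9: j + k = 9; constraint 10: j - n = 2; constraint 11: m + j = 7, and the others follow.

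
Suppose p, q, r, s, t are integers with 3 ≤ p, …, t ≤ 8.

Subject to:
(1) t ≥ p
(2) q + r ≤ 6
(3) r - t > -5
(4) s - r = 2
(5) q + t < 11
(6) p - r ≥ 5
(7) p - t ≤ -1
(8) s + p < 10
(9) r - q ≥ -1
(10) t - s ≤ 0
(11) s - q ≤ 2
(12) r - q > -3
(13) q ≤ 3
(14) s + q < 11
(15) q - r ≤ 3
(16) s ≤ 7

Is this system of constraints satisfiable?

Constraints 6, 7, 10, 11, and 15 give r − q ≥ -3, q − s ≥ -2, s − t ≥ 0, t − p ≥ 1, p − r ≥ 5.
Adding all 5 inequalities: the left sides telescope to 0, and the right sides sum to (-3) + (-2) + 0 + 1 + 5 = 1. So 0 ≥ 1, which is false.

Unsatisfiable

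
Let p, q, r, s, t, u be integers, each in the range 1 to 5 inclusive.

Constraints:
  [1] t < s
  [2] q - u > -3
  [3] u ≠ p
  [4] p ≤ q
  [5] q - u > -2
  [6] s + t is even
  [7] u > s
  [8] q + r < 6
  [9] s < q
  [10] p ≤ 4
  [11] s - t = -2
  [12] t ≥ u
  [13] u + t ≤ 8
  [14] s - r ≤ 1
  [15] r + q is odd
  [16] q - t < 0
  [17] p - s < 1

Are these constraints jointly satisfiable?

Unsatisfiable

Constraints 1, 9, and 16 give t < s, s < q, q < t. Chaining: t < s < q < t, which forces t < t — impossible.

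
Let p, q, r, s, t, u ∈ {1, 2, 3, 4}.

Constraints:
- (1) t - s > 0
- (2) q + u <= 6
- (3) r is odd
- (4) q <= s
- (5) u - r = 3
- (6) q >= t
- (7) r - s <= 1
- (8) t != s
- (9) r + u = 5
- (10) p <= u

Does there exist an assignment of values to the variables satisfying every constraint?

Unsatisfiable

Constraints 1, 4, and 6 give t ≤ q, q ≤ s, s < t. Chaining: t ≤ q ≤ s < t, which forces t < t — impossible.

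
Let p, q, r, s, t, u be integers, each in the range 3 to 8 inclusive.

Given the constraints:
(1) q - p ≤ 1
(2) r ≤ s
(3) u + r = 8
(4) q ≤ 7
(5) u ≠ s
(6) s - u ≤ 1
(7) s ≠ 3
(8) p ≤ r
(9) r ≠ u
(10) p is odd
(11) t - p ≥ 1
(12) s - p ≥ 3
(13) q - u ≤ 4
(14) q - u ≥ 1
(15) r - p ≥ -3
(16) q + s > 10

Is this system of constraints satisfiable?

Constraints 1, 6, 12, and 14 give q − u ≥ 1, u − s ≥ -1, s − p ≥ 3, p − q ≥ -1.
Adding all 4 inequalities: the left sides telescope to 0, and the right sides sum to 1 + (-1) + 3 + (-1) = 2. So 0 ≥ 2, which is false.

Unsatisfiable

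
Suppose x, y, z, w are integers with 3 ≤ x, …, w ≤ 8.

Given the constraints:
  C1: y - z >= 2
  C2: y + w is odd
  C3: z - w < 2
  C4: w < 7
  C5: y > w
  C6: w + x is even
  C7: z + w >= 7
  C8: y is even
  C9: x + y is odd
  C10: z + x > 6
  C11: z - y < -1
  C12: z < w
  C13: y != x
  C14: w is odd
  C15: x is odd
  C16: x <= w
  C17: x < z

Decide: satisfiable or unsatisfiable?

Satisfiable

Setting (x, y, z, w) = (3, 6, 4, 5) satisfies everything: constraint 1: y - z = 2; constraint 3: z - w = -1, and the others follow.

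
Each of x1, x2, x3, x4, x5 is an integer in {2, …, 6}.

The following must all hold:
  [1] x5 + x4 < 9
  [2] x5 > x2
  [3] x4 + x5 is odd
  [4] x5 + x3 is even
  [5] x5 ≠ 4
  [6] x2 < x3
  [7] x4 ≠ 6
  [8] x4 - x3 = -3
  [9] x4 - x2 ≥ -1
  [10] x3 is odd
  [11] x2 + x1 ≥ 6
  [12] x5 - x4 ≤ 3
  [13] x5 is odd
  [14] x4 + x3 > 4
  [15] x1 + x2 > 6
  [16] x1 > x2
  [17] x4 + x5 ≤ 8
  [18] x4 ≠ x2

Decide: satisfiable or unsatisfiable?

Satisfiable

Setting (x1, x2, x3, x4, x5) = (5, 3, 5, 2, 5) satisfies everything: constraint 1: x5 + x4 = 7; constraint 8: x4 - x3 = -3; constraint 9: x4 - x2 = -1, and the others follow.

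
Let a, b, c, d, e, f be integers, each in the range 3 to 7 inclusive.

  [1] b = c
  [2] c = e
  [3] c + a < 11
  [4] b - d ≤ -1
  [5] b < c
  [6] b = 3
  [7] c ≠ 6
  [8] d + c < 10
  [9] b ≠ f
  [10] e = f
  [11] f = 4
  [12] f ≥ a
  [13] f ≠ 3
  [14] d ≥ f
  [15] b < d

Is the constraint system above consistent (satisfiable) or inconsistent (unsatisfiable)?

Unsatisfiable

Constraint 6 fixes b = 3 and constraint 11 fixes f = 4. Constraints 1, 2, and 10 give b = c = e = f, so b = f. But 3 ≠ 4 — contradiction.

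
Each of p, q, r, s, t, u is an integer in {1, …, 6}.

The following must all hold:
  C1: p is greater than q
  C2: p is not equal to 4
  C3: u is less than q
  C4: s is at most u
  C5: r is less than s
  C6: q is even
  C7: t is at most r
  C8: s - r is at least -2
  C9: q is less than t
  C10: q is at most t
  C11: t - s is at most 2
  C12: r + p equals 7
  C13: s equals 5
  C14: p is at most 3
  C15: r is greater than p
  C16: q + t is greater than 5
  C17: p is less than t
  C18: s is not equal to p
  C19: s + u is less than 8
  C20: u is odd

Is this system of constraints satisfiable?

Unsatisfiable

Constraints 1, 3, 4, 5, and 15 give r < s, s ≤ u, u < q, q < p, p < r. Chaining: r < s ≤ u < q < p < r, which forces r < r — impossible.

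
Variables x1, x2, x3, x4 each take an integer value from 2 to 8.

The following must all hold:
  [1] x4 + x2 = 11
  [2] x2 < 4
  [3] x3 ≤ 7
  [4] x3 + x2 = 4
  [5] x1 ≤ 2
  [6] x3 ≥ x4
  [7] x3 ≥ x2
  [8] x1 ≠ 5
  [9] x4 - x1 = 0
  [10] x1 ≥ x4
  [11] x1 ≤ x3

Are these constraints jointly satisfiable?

From constraints 5 and 10: x4 ≤ x1 ≤ 2. From constraints 3 and 7: x2 ≤ x3 ≤ 7. Hence x4 + x2 ≤ 9. But constraint 1 requires x4 + x2 = 11, and 11 > 9. Contradiction.

Unsatisfiable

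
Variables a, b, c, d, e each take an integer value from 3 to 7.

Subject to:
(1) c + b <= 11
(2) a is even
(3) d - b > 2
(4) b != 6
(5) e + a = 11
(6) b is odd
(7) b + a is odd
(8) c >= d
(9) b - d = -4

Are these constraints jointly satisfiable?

Setting (a, b, c, d, e) = (4, 3, 7, 7, 7) satisfies everything: constraint 1: c + b = 10; constraint 3: d - b = 4; constraint 5: e + a = 11, and the others follow.

Satisfiable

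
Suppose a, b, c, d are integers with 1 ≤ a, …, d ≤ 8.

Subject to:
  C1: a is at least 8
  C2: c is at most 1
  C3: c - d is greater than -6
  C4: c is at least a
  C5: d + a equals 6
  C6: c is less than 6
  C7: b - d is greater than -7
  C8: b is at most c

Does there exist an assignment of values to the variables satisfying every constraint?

Unsatisfiable

From constraints 1 and 4: c ≥ a and a ≥ 8, so c ≥ 8. From constraint 2: c ≤ 1. But 1 < 8, so no value of c works.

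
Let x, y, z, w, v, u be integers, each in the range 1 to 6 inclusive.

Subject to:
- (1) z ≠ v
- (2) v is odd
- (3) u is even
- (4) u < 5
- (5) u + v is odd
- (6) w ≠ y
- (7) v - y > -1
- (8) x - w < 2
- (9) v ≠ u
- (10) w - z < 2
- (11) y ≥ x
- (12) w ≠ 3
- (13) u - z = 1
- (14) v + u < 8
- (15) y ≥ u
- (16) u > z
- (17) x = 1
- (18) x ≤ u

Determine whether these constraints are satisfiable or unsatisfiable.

Satisfiable

The assignment x = 1, y = 4, z = 1, w = 1, v = 5, u = 2 works:
  constraint 7 holds since v - y = 1.
  constraint 8 holds since x - w = 0.
The rest check out directly.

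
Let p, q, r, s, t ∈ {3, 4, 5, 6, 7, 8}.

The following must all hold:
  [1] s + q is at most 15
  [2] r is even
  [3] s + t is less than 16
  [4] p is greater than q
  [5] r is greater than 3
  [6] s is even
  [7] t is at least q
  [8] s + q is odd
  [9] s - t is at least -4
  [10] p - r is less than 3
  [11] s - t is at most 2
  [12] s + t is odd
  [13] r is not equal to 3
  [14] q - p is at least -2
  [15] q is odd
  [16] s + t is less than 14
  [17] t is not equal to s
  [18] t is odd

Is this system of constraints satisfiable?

Satisfiable

Try p = 8, q = 7, r = 6, s = 6, t = 7.
Check constraint 1: s + q = 13; constraint 3: s + t = 13; constraint 9: s - t = -1. The remaining constraints are straightforward to verify.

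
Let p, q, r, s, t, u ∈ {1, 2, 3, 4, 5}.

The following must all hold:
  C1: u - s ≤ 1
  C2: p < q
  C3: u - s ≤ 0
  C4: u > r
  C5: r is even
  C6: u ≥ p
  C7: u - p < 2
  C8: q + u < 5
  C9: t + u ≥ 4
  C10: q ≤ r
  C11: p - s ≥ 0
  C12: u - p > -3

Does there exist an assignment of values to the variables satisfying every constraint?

Unsatisfiable

Constraints 2, 3, 4, 10, and 11 give q ≤ r, r < u, u ≤ s, s ≤ p, p < q. Chaining: q ≤ r < u ≤ s ≤ p < q, which forces q < q — impossible.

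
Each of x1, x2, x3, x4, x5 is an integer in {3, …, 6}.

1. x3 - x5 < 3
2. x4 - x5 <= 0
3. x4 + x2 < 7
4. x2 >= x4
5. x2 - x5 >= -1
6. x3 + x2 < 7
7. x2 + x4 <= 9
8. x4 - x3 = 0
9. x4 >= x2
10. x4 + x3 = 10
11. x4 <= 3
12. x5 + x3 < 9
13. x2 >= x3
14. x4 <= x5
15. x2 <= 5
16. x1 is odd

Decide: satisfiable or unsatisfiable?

From constraint 11: x4 ≤ 3. From constraints 13 and 15: x3 ≤ x2 ≤ 5. Hence x4 + x3 ≤ 8. But constraint 10 requires x4 + x3 = 10, and 10 > 8. Contradiction.

Unsatisfiable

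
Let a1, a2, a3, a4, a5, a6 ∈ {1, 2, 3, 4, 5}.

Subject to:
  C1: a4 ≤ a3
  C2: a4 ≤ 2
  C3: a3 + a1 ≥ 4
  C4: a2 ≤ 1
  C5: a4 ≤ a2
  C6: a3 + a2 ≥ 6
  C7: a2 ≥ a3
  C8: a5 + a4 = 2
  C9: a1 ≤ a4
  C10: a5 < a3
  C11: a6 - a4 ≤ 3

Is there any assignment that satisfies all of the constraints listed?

Unsatisfiable

From constraints 4 and 7: a3 ≤ a2 ≤ 1. From constraints 2 and 9: a1 ≤ a4 ≤ 2. Hence a3 + a1 ≤ 3. But constraint 3 requires a3 + a1 ≥ 4, and 4 > 3. Contradiction.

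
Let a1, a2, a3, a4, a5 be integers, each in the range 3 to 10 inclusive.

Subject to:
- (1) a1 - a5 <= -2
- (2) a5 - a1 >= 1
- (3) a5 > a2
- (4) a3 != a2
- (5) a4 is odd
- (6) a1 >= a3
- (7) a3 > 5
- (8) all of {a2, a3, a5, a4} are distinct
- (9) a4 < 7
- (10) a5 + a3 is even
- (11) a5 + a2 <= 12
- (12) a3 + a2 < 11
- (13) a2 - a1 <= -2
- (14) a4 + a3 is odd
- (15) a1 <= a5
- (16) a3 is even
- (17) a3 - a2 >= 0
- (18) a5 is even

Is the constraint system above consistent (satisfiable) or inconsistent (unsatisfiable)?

Try a1 = 6, a2 = 3, a3 = 6, a4 = 5, a5 = 8.
Check constraint 1: a1 - a5 = -2; constraint 2: a5 - a1 = 2; constraint 11: a5 + a2 = 11. The remaining constraints are straightforward to verify.

Satisfiable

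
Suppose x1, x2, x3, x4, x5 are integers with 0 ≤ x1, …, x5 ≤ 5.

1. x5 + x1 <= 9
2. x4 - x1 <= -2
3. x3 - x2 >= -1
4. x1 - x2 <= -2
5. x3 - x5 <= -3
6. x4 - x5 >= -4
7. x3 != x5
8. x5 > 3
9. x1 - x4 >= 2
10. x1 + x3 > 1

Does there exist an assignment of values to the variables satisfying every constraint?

Constraints 2, 3, 4, 5, and 6 give x4 − x5 ≥ -4, x5 − x3 ≥ 3, x3 − x2 ≥ -1, x2 − x1 ≥ 2, x1 − x4 ≥ 2.
Adding all 5 inequalities: the left sides telescope to 0, and the right sides sum to (-4) + 3 + (-1) + 2 + 2 = 2. So 0 ≥ 2, which is false.

Unsatisfiable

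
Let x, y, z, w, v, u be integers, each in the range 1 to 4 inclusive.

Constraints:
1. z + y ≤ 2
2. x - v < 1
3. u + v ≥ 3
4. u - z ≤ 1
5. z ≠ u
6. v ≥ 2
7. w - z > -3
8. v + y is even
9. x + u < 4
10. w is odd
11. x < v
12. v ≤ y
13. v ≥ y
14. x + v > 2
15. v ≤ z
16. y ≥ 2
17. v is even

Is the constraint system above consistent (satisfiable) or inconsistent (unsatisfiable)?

Unsatisfiable

From constraints 6 and 15: z ≥ v ≥ 2. From constraint 16: y ≥ 2. Hence z + y ≥ 4. But constraint 1 requires z + y ≤ 2, and 2 < 4. Contradiction.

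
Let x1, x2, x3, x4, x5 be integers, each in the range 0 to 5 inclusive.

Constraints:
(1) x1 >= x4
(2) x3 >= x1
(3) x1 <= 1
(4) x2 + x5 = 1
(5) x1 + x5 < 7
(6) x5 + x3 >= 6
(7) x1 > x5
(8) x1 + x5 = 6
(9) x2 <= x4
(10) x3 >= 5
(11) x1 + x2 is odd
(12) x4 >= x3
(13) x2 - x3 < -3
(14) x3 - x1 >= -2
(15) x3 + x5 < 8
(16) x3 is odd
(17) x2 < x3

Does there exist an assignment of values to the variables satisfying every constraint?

Unsatisfiable

From constraints 10 and 12: x4 ≥ x3 and x3 ≥ 5, so x4 ≥ 5. From constraints 1 and 3: x4 ≤ x1 and x1 ≤ 1, so x4 ≤ 1. But 1 < 5, so no value of x4 works.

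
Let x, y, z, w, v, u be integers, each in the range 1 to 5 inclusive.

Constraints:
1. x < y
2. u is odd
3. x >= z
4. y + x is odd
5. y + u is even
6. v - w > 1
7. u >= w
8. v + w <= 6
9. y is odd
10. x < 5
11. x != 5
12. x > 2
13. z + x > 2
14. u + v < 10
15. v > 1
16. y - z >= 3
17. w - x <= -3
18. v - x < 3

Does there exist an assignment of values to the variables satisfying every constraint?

Take x = 4, y = 5, z = 1, w = 1, v = 4, u = 3. Then constraint 6: v - w = 3; constraint 8: v + w = 5, and every other listed constraint is also met.

Satisfiable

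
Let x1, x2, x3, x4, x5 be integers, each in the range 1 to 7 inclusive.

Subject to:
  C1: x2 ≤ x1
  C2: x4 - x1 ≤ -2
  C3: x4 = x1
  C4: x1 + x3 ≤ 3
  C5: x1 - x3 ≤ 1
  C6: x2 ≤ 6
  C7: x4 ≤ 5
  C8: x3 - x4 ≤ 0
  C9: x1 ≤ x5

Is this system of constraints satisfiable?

Unsatisfiable

Constraints 2, 5, and 8 give x1 − x4 ≥ 2, x4 − x3 ≥ 0, x3 − x1 ≥ -1.
Adding all 3 inequalities: the left sides telescope to 0, and the right sides sum to 2 + 0 + (-1) = 1. So 0 ≥ 1, which is false.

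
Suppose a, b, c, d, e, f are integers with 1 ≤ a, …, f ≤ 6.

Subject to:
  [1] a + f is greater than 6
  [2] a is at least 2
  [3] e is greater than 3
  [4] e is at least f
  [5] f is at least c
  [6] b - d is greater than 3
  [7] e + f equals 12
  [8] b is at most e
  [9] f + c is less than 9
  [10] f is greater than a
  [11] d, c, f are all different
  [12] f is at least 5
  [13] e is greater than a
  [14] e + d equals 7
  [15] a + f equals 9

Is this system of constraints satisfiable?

Satisfiable

Try a = 3, b = 6, c = 2, d = 1, e = 6, f = 6.
Check constraint 1: a + f = 9; constraint 6: b - d = 5. The remaining constraints are straightforward to verify.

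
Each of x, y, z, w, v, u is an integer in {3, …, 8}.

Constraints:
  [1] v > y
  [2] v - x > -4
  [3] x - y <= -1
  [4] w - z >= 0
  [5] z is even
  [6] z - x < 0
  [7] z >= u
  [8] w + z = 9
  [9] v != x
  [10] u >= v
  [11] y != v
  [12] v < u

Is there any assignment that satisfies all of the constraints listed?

Unsatisfiable

Constraints 1, 3, 6, 7, and 12 give v < u, u ≤ z, z < x, x < y, y < v. Chaining: v < u ≤ z < x < y < v, which forces v < v — impossible.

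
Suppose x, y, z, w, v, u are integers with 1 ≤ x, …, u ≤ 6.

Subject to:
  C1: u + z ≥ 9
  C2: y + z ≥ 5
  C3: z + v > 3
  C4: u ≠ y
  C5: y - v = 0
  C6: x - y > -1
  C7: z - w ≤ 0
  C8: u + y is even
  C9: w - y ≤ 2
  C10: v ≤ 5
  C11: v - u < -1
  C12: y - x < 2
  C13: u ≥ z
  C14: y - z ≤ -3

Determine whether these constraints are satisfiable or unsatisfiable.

Unsatisfiable

Constraints 7, 9, and 14 give z − y ≥ 3, y − w ≥ -2, w − z ≥ 0.
Adding all 3 inequalities: the left sides telescope to 0, and the right sides sum to 3 + (-2) + 0 = 1. So 0 ≥ 1, which is false.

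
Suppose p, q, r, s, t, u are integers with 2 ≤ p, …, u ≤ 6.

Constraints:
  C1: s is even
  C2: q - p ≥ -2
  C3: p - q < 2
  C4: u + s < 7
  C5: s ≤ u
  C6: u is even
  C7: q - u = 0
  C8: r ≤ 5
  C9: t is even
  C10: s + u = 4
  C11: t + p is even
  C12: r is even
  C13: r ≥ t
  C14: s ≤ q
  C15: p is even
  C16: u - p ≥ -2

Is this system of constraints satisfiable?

Take p = 2, q = 2, r = 4, s = 2, t = 2, u = 2. Then constraint 2: q - p = 0; constraint 3: p - q = 0, and every other listed constraint is also met.

Satisfiable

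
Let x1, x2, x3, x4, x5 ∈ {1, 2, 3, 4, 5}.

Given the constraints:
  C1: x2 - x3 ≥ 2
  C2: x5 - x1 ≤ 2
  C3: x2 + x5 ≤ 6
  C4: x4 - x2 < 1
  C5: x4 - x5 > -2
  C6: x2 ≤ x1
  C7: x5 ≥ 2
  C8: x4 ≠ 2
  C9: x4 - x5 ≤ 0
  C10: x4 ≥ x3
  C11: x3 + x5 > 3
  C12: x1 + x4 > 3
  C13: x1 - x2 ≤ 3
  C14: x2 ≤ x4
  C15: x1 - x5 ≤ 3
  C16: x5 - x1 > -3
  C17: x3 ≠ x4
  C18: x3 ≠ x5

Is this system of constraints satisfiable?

Satisfiable

Take x1 = 3, x2 = 3, x3 = 1, x4 = 3, x5 = 3. Then constraint 1: x2 - x3 = 2; constraint 2: x5 - x1 = 0; constraint 3: x2 + x5 = 6, and every other listed constraint is also met.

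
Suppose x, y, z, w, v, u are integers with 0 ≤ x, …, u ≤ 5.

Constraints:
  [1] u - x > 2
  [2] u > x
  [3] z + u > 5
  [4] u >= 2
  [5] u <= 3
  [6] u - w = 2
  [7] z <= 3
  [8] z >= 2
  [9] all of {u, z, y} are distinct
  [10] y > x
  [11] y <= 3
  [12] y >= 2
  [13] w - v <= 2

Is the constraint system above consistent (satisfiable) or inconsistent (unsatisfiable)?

Unsatisfiable

Constraints 4, 5, 7, 8, 11, and 12 confine each of u, z, y to the 2 values {2, 3}.
Constraint 9 requires all 3 of them to be distinct, but only 2 values are available — impossible by the pigeonhole principle.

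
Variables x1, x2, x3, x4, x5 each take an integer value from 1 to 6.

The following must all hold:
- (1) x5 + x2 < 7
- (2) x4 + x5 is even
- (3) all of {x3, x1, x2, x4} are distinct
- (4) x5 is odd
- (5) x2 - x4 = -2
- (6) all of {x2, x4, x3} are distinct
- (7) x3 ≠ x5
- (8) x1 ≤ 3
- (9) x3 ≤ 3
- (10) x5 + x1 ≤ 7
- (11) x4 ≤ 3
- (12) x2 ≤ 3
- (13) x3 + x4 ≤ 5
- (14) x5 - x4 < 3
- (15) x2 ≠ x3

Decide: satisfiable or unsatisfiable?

Constraints 8, 9, 11, and 12 confine each of x3, x1, x2, x4 to the 3 values {1, …, 3} (the domain already gives each ≥ 1).
Constraint 3 requires all 4 of them to be distinct, but only 3 values are available — impossible by the pigeonhole principle.

Unsatisfiable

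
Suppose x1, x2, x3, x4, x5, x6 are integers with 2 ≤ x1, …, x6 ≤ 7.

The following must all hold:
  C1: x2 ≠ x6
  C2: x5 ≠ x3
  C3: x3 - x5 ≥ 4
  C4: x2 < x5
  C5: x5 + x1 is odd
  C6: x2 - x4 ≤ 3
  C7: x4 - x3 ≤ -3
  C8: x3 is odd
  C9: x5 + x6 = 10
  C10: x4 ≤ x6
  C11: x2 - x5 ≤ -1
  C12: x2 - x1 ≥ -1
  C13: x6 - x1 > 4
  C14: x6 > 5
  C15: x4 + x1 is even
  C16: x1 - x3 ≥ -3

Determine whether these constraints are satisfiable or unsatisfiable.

Unsatisfiable

Constraints 3, 11, 12, and 16 give x5 − x2 ≥ 1, x2 − x1 ≥ -1, x1 − x3 ≥ -3, x3 − x5 ≥ 4.
Adding all 4 inequalities: the left sides telescope to 0, and the right sides sum to 1 + (-1) + (-3) + 4 = 1. So 0 ≥ 1, which is false.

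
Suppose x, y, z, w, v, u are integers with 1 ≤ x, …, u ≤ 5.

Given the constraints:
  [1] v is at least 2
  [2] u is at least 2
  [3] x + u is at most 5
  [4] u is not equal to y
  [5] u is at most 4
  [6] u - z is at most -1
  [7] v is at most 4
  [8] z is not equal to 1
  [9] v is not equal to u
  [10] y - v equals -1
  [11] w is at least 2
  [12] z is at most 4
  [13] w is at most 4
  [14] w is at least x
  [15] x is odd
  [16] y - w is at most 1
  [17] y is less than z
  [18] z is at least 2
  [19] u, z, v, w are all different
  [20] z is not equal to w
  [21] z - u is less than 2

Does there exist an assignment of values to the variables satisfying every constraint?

Unsatisfiable

Constraints 1, 2, 5, 7, 11, 12, 13, and 18 confine each of u, z, v, w to the 3 values {2, …, 4}.
Constraint 19 requires all 4 of them to be distinct, but only 3 values are available — impossible by the pigeonhole principle.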